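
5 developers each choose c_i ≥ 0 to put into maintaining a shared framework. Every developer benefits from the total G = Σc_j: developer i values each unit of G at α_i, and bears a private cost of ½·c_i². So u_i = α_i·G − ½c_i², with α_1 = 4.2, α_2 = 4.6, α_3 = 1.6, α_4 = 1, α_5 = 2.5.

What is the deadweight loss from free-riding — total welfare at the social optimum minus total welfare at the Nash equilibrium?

Developer i's FOC: ∂u_i/∂c_i = α_i − c_i = 0, so c_i* = α_i.
NE contributions = (4.2, 4.6, 1.6, 1, 2.5); G = 13.9.
W^NE = (Σα)·G − ½Σα_i² = 13.9² − ½·48.61 = 168.905.
Planner sets c_i = Σα_j = 13.9 for every i, so G^SO = 5·13.9 = 69.5.
W^SO = (Σα)·G^SO − ½·5·(Σα)² = (5/2)·13.9² = 483.025.
Deadweight loss = W^SO − W^NE = 314.12.

314.12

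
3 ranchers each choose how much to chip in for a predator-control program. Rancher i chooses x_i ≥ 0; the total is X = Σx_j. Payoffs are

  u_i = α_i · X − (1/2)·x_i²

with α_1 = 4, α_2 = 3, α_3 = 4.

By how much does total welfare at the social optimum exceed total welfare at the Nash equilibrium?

81

Rancher i's FOC: ∂u_i/∂x_i = α_i − x_i = 0, so x_i* = α_i.
NE contributions = (4, 3, 4); X = 11.
W^NE = (Σα)·X − ½Σα_i² = 11² − ½·41 = 100.5.
Planner sets x_i = Σα_j = 11 for every i, so X^SO = 3·11 = 33.
W^SO = (Σα)·X^SO − ½·3·(Σα)² = (3/2)·11² = 181.5.
Deadweight loss = W^SO − W^NE = 81.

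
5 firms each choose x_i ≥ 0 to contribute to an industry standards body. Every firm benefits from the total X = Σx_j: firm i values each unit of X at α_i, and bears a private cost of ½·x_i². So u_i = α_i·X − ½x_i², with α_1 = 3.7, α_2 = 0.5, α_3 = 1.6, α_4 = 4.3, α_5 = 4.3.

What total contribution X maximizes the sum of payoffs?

Planner FOC: ∂(Σu_j)/∂x_i = (Σα_j) − x_i = 0, so x_i^SO = Σα_j = 14.4 for every i; X^SO = 72.

72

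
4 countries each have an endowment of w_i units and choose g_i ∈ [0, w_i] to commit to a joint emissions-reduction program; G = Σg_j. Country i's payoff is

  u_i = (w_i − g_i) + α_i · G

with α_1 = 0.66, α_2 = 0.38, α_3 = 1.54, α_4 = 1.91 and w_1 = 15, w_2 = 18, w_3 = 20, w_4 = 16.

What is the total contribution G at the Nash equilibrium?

∂u_i/∂g_i = α_i − 1, so country i contributes w_i if α_i > 1, else 0.
α_i > 1 for i ∈ {3, 4}; NE contributions (0, 0, 20, 16), G = 36.

36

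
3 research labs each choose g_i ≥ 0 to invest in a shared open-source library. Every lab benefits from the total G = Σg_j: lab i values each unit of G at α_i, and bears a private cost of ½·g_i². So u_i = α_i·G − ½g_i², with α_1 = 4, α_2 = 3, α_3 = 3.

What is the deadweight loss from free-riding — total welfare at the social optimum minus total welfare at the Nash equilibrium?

Lab i's FOC: ∂u_i/∂g_i = α_i − g_i = 0, so g_i* = α_i.
NE contributions = (4, 3, 3); G = 10.
W^NE = (Σα)·G − ½Σα_i² = 10² − ½·34 = 83.
Planner sets g_i = Σα_j = 10 for every i, so G^SO = 3·10 = 30.
W^SO = (Σα)·G^SO − ½·3·(Σα)² = (3/2)·10² = 150.
Deadweight loss = W^SO − W^NE = 67.

67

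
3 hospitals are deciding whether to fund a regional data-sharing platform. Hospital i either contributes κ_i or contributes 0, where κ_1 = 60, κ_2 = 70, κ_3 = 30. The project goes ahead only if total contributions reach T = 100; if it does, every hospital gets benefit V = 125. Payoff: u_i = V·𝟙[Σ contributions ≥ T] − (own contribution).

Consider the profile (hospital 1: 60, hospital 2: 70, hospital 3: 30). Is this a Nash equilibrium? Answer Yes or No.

No

Total = 160 ≥ 100: provided.
Hospital 1 (pledges 60, payoff 65): dropping to 0 → total 100, payoff 125. Profitable deviation.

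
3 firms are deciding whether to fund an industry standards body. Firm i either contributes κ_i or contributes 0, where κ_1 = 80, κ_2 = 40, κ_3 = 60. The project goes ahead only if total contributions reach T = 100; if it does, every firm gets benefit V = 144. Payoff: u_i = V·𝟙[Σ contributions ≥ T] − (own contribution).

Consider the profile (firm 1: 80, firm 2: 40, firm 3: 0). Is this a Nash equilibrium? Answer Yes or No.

Yes

Total = 120 ≥ 100: provided.
Firm 1 (pledges 80, payoff 64): dropping to 0 → total 40, payoff 0. No gain.
Firm 2 (pledges 40, payoff 104): dropping to 0 → total 80, payoff 0. No gain.
Firm 3 (pledges 0, payoff 144): pledging 60 → total 180, payoff 84. No gain.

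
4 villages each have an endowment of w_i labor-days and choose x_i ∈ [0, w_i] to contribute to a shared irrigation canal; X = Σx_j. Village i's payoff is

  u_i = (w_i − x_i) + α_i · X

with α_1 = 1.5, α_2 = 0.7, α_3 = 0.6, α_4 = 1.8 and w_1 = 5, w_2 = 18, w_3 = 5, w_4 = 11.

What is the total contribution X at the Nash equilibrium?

∂u_i/∂x_i = α_i − 1, so village i contributes w_i if α_i > 1, else 0.
α_i > 1 for i ∈ {1, 4}; NE contributions (5, 0, 0, 11), X = 16.

16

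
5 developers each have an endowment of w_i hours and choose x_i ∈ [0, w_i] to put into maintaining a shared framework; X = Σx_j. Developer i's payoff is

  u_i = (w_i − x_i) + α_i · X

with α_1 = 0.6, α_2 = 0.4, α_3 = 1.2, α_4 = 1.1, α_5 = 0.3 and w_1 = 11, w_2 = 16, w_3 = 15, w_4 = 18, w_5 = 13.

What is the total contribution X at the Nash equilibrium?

33

∂u_i/∂x_i = α_i − 1, so developer i contributes w_i if α_i > 1, else 0.
α_i > 1 for i ∈ {3, 4}; NE contributions (0, 0, 15, 18, 0), X = 33.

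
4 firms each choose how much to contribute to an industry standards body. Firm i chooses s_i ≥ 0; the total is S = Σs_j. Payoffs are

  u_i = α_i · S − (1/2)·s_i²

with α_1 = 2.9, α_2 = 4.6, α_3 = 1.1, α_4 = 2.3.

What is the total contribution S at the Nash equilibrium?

10.9

Firm i's FOC: ∂u_i/∂s_i = α_i − s_i = 0, so s_i* = α_i.
NE contributions = (2.9, 4.6, 1.1, 2.3); S = 10.9.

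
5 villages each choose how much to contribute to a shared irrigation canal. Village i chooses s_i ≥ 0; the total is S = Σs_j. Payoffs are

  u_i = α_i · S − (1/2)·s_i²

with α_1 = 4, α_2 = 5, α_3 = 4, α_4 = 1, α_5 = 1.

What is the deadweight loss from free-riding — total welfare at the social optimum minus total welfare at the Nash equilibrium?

Village i's FOC: ∂u_i/∂s_i = α_i − s_i = 0, so s_i* = α_i.
NE contributions = (4, 5, 4, 1, 1); S = 15.
W^NE = (Σα)·S − ½Σα_i² = 15² − ½·59 = 195.5.
Planner sets s_i = Σα_j = 15 for every i, so S^SO = 5·15 = 75.
W^SO = (Σα)·S^SO − ½·5·(Σα)² = (5/2)·15² = 562.5.
Deadweight loss = W^SO − W^NE = 367.

367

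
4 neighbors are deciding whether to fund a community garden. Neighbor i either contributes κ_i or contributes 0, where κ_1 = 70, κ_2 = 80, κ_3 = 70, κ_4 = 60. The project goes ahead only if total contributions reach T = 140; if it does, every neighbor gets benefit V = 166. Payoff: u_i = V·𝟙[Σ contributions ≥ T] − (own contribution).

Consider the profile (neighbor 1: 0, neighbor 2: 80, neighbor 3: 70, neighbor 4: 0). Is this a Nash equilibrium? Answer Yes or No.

Total = 150 ≥ 140: provided.
Neighbor 1 (pledges 0, payoff 166): pledging 70 → total 220, payoff 96. No gain.
Neighbor 2 (pledges 80, payoff 86): dropping to 0 → total 70, payoff 0. No gain.
Neighbor 3 (pledges 70, payoff 96): dropping to 0 → total 80, payoff 0. No gain.
Neighbor 4 (pledges 0, payoff 166): pledging 60 → total 210, payoff 106. No gain.

Yes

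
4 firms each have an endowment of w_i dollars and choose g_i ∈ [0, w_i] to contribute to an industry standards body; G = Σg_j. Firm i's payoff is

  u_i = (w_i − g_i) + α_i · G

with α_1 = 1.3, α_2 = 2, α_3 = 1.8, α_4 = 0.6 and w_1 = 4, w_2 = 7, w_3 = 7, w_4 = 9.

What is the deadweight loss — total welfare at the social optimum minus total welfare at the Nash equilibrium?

∂u_i/∂g_i = α_i − 1, so firm i contributes w_i if α_i > 1, else 0.
α_i > 1 for i ∈ {1, 2, 3}; NE contributions (4, 7, 7, 0), G = 18.
W^NE = Σw_i − G^NE + (Σα_i)·G^NE = 27 + 4.7·18 = 111.6.
Planner: ∂(Σu_j)/∂g_i = Σα_j − 1 = 4.7 > 0, so everyone contributes w_i; G^SO = 27, W^SO = 27 + 4.7·27 = 153.9.
Deadweight loss = 42.3.

42.3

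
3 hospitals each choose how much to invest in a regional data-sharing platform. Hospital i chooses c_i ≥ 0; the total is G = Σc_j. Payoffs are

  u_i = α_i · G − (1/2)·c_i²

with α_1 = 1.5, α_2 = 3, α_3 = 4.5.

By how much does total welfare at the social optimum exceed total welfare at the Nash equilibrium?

Hospital i's FOC: ∂u_i/∂c_i = α_i − c_i = 0, so c_i* = α_i.
NE contributions = (1.5, 3, 4.5); G = 9.
W^NE = (Σα)·G − ½Σα_i² = 9² − ½·31.5 = 65.25.
Planner sets c_i = Σα_j = 9 for every i, so G^SO = 3·9 = 27.
W^SO = (Σα)·G^SO − ½·3·(Σα)² = (3/2)·9² = 121.5.
Deadweight loss = W^SO − W^NE = 56.25.

56.25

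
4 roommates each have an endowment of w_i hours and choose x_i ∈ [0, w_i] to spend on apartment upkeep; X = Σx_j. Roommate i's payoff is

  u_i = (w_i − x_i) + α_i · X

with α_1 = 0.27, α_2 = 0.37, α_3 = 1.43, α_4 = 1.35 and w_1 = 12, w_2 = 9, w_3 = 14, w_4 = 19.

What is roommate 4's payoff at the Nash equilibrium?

44.55

∂u_i/∂x_i = α_i − 1, so roommate i contributes w_i if α_i > 1, else 0.
α_i > 1 for i ∈ {3, 4}; NE contributions (0, 0, 14, 19), X = 33.
u_4 = (19 − 19) + 1.35·33 = 44.55.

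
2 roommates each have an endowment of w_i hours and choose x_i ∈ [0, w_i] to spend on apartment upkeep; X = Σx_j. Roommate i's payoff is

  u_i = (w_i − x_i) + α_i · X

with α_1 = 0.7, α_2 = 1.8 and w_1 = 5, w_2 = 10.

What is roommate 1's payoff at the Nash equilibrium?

12

∂u_i/∂x_i = α_i − 1, so roommate i contributes w_i if α_i > 1, else 0.
α_i > 1 for i ∈ {2}; NE contributions (0, 10), X = 10.
u_1 = (5 − 0) + 0.7·10 = 12.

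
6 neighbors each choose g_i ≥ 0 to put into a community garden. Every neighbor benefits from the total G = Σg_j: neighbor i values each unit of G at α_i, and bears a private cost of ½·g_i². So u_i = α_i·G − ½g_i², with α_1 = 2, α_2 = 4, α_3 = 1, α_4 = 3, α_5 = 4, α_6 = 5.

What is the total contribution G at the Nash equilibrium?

19

Neighbor i's FOC: ∂u_i/∂g_i = α_i − g_i = 0, so g_i* = α_i.
NE contributions = (2, 4, 1, 3, 4, 5); G = 19.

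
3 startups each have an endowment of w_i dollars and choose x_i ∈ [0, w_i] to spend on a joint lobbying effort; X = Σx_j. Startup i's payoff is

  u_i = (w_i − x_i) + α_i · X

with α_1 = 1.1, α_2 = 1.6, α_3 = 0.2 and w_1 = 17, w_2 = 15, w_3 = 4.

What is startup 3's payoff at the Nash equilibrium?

10.4

∂u_i/∂x_i = α_i − 1, so startup i contributes w_i if α_i > 1, else 0.
α_i > 1 for i ∈ {1, 2}; NE contributions (17, 15, 0), X = 32.
u_3 = (4 − 0) + 0.2·32 = 10.4.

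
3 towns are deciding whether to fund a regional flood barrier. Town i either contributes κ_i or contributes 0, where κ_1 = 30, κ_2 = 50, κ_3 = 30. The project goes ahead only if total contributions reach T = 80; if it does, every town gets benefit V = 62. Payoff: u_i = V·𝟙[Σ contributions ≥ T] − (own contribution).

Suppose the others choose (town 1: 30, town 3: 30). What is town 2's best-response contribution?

Others' total = 60. Contributing 50 brings total to 110 ≥ 80: gain V − κ_2 = 12.
Best response: 50.

50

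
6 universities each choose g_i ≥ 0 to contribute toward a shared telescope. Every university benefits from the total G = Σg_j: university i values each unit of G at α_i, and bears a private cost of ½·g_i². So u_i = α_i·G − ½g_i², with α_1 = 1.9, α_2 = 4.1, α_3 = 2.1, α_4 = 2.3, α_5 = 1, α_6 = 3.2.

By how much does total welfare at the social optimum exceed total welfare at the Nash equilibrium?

447

University i's FOC: ∂u_i/∂g_i = α_i − g_i = 0, so g_i* = α_i.
NE contributions = (1.9, 4.1, 2.1, 2.3, 1, 3.2); G = 14.6.
W^NE = (Σα)·G − ½Σα_i² = 14.6² − ½·41.36 = 192.48.
Planner sets g_i = Σα_j = 14.6 for every i, so G^SO = 6·14.6 = 87.6.
W^SO = (Σα)·G^SO − ½·6·(Σα)² = (6/2)·14.6² = 639.48.
Deadweight loss = W^SO − W^NE = 447.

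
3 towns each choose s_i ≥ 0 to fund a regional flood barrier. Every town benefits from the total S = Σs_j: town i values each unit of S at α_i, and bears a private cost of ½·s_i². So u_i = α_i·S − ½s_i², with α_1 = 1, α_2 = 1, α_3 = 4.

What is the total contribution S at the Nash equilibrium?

6

Town i's FOC: ∂u_i/∂s_i = α_i − s_i = 0, so s_i* = α_i.
NE contributions = (1, 1, 4); S = 6.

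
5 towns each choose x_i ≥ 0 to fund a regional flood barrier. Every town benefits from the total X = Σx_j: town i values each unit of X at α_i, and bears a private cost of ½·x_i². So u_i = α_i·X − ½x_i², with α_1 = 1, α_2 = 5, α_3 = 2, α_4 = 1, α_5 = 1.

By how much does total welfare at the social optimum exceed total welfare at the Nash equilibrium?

Town i's FOC: ∂u_i/∂x_i = α_i − x_i = 0, so x_i* = α_i.
NE contributions = (1, 5, 2, 1, 1); X = 10.
W^NE = (Σα)·X − ½Σα_i² = 10² − ½·32 = 84.
Planner sets x_i = Σα_j = 10 for every i, so X^SO = 5·10 = 50.
W^SO = (Σα)·X^SO − ½·5·(Σα)² = (5/2)·10² = 250.
Deadweight loss = W^SO − W^NE = 166.

166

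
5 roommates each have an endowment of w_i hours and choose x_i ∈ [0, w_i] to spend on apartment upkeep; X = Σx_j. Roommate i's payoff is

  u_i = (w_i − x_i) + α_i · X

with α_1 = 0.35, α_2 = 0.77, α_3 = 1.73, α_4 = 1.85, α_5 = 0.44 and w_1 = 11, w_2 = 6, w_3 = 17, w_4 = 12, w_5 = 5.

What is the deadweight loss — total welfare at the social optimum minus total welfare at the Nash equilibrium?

91.08

∂u_i/∂x_i = α_i − 1, so roommate i contributes w_i if α_i > 1, else 0.
α_i > 1 for i ∈ {3, 4}; NE contributions (0, 0, 17, 12, 0), X = 29.
W^NE = Σw_i − X^NE + (Σα_i)·X^NE = 51 + 4.14·29 = 171.06.
Planner: ∂(Σu_j)/∂x_i = Σα_j − 1 = 4.14 > 0, so everyone contributes w_i; X^SO = 51, W^SO = 51 + 4.14·51 = 262.14.
Deadweight loss = 91.08.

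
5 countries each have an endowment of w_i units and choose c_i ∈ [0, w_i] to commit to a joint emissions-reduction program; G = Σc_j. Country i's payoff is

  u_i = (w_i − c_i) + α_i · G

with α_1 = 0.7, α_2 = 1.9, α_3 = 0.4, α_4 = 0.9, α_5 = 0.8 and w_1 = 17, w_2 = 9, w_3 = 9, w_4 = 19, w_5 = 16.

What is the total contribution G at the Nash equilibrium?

9

∂u_i/∂c_i = α_i − 1, so country i contributes w_i if α_i > 1, else 0.
α_i > 1 for i ∈ {2}; NE contributions (0, 9, 0, 0, 0), G = 9.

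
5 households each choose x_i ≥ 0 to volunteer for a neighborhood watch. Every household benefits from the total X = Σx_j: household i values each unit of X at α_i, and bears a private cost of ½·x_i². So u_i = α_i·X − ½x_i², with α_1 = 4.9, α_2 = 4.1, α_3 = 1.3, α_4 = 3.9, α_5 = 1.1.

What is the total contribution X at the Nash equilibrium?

Household i's FOC: ∂u_i/∂x_i = α_i − x_i = 0, so x_i* = α_i.
NE contributions = (4.9, 4.1, 1.3, 3.9, 1.1); X = 15.3.

15.3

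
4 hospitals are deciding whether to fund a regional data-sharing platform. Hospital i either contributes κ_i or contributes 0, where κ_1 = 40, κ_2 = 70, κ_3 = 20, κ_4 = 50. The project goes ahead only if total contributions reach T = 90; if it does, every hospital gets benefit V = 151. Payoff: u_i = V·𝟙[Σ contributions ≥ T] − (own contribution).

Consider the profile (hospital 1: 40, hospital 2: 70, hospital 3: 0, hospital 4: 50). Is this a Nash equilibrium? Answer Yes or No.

Total = 160 ≥ 90: provided.
Hospital 1 (pledges 40, payoff 111): dropping to 0 → total 120, payoff 151. Profitable deviation.

No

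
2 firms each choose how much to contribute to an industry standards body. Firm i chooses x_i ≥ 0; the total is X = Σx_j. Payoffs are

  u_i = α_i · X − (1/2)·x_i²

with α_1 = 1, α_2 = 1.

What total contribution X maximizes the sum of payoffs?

4

Planner FOC: ∂(Σu_j)/∂x_i = (Σα_j) − x_i = 0, so x_i^SO = Σα_j = 2 for every i; X^SO = 4.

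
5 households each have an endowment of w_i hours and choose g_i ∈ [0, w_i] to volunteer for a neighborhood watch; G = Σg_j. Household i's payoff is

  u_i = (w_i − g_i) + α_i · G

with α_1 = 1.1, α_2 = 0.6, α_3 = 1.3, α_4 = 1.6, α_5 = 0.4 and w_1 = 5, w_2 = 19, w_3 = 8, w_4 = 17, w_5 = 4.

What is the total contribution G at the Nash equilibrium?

30

∂u_i/∂g_i = α_i − 1, so household i contributes w_i if α_i > 1, else 0.
α_i > 1 for i ∈ {1, 3, 4}; NE contributions (5, 0, 8, 17, 0), G = 30.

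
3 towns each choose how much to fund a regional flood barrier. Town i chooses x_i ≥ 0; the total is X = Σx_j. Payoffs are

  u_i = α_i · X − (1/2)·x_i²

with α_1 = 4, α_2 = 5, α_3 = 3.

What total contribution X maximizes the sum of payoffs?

36

Planner FOC: ∂(Σu_j)/∂x_i = (Σα_j) − x_i = 0, so x_i^SO = Σα_j = 12 for every i; X^SO = 36.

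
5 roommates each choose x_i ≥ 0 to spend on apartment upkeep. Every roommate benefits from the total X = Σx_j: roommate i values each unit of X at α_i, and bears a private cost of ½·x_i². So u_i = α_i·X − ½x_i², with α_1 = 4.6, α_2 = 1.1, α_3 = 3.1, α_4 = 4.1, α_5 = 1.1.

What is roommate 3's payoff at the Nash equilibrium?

Roommate i's FOC: ∂u_i/∂x_i = α_i − x_i = 0, so x_i* = α_i.
NE contributions = (4.6, 1.1, 3.1, 4.1, 1.1); X = 14.
u_3 = α_3·X − ½·(x_3)² = 3.1·14 − ½·3.1² = 38.595.

38.595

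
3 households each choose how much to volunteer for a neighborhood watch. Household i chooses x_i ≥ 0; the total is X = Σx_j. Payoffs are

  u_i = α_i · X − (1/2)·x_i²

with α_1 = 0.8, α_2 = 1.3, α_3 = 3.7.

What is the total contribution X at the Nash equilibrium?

Household i's FOC: ∂u_i/∂x_i = α_i − x_i = 0, so x_i* = α_i.
NE contributions = (0.8, 1.3, 3.7); X = 5.8.

5.8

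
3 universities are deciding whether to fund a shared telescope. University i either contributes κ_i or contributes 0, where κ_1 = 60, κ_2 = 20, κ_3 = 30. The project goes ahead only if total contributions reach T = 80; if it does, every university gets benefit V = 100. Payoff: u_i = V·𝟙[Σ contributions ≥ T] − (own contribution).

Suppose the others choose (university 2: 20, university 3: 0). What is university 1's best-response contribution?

60

Others' total = 20. Contributing 60 brings total to 80 ≥ 80: gain V − κ_1 = 40.
Best response: 60.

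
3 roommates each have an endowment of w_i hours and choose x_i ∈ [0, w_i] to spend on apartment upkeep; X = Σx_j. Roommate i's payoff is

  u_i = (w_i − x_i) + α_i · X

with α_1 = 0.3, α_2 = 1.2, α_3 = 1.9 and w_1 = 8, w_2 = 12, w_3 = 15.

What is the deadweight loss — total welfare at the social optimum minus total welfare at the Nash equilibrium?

∂u_i/∂x_i = α_i − 1, so roommate i contributes w_i if α_i > 1, else 0.
α_i > 1 for i ∈ {2, 3}; NE contributions (0, 12, 15), X = 27.
W^NE = Σw_i − X^NE + (Σα_i)·X^NE = 35 + 2.4·27 = 99.8.
Planner: ∂(Σu_j)/∂x_i = Σα_j − 1 = 2.4 > 0, so everyone contributes w_i; X^SO = 35, W^SO = 35 + 2.4·35 = 119.
Deadweight loss = 19.2.

19.2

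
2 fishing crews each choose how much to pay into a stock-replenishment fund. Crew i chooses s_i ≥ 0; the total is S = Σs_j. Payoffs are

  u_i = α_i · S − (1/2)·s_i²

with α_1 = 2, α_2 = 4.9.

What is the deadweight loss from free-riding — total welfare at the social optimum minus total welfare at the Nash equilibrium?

Crew i's FOC: ∂u_i/∂s_i = α_i − s_i = 0, so s_i* = α_i.
NE contributions = (2, 4.9); S = 6.9.
W^NE = (Σα)·S − ½Σα_i² = 6.9² − ½·28.01 = 33.605.
Planner sets s_i = Σα_j = 6.9 for every i, so S^SO = 2·6.9 = 13.8.
W^SO = (Σα)·S^SO − ½·2·(Σα)² = (2/2)·6.9² = 47.61.
Deadweight loss = W^SO − W^NE = 14.005.

14.005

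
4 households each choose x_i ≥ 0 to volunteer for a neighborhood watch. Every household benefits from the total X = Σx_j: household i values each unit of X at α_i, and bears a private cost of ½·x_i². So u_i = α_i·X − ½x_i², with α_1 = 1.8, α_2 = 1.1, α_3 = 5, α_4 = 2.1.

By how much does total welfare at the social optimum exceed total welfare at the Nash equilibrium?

116.93

Household i's FOC: ∂u_i/∂x_i = α_i − x_i = 0, so x_i* = α_i.
NE contributions = (1.8, 1.1, 5, 2.1); X = 10.
W^NE = (Σα)·X − ½Σα_i² = 10² − ½·33.86 = 83.07.
Planner sets x_i = Σα_j = 10 for every i, so X^SO = 4·10 = 40.
W^SO = (Σα)·X^SO − ½·4·(Σα)² = (4/2)·10² = 200.
Deadweight loss = W^SO − W^NE = 116.93.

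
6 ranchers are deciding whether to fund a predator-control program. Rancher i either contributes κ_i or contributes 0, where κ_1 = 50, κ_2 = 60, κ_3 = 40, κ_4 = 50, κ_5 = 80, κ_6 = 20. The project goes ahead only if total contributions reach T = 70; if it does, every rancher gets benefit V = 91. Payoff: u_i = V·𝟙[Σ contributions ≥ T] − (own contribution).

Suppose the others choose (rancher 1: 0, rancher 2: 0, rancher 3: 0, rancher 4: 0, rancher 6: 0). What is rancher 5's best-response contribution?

Others' total = 0. Contributing 80 brings total to 80 ≥ 70: gain V − κ_5 = 11.
Best response: 80.

80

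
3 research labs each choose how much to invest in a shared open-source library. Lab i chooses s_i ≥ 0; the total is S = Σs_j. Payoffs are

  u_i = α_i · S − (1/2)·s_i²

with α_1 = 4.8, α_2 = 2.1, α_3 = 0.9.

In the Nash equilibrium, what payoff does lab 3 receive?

6.615

Lab i's FOC: ∂u_i/∂s_i = α_i − s_i = 0, so s_i* = α_i.
NE contributions = (4.8, 2.1, 0.9); S = 7.8.
u_3 = α_3·S − ½·(s_3)² = 0.9·7.8 − ½·0.9² = 6.615.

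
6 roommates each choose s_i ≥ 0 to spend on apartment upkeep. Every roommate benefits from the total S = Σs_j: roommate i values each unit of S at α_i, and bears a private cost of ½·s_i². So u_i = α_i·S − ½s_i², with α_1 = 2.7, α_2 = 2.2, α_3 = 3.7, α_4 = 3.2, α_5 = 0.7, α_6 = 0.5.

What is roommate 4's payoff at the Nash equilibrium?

36.48

Roommate i's FOC: ∂u_i/∂s_i = α_i − s_i = 0, so s_i* = α_i.
NE contributions = (2.7, 2.2, 3.7, 3.2, 0.7, 0.5); S = 13.
u_4 = α_4·S − ½·(s_4)² = 3.2·13 − ½·3.2² = 36.48.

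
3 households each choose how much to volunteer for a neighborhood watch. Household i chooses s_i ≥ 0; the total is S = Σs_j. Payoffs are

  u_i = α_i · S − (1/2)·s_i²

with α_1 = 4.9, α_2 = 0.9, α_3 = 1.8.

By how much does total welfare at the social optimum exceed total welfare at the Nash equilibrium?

Household i's FOC: ∂u_i/∂s_i = α_i − s_i = 0, so s_i* = α_i.
NE contributions = (4.9, 0.9, 1.8); S = 7.6.
W^NE = (Σα)·S − ½Σα_i² = 7.6² − ½·28.06 = 43.73.
Planner sets s_i = Σα_j = 7.6 for every i, so S^SO = 3·7.6 = 22.8.
W^SO = (Σα)·S^SO − ½·3·(Σα)² = (3/2)·7.6² = 86.64.
Deadweight loss = W^SO − W^NE = 42.91.

42.91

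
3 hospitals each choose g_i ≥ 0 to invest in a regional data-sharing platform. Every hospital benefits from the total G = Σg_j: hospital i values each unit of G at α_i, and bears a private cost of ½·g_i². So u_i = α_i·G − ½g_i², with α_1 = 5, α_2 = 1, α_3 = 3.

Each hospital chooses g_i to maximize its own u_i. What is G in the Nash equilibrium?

9

Hospital i's FOC: ∂u_i/∂g_i = α_i − g_i = 0, so g_i* = α_i.
NE contributions = (5, 1, 3); G = 9.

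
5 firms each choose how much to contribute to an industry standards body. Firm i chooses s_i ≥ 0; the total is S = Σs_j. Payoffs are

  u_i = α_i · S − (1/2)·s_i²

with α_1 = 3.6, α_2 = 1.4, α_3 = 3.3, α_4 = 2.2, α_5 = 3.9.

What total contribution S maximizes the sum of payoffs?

Planner FOC: ∂(Σu_j)/∂s_i = (Σα_j) − s_i = 0, so s_i^SO = Σα_j = 14.4 for every i; S^SO = 72.

72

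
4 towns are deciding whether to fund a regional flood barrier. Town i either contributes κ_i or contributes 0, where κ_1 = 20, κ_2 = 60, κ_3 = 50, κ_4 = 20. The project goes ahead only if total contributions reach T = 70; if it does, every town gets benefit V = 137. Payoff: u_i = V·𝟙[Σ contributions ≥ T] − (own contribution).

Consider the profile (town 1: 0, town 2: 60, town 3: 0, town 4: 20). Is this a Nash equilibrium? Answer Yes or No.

Yes

Total = 80 ≥ 70: provided.
Town 1 (pledges 0, payoff 137): pledging 20 → total 100, payoff 117. No gain.
Town 2 (pledges 60, payoff 77): dropping to 0 → total 20, payoff 0. No gain.
Town 3 (pledges 0, payoff 137): pledging 50 → total 130, payoff 87. No gain.
Town 4 (pledges 20, payoff 117): dropping to 0 → total 60, payoff 0. No gain.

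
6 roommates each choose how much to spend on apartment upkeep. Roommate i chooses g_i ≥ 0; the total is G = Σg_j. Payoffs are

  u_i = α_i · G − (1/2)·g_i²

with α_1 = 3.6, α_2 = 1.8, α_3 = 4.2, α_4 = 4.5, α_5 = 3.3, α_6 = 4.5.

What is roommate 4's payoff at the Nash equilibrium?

Roommate i's FOC: ∂u_i/∂g_i = α_i − g_i = 0, so g_i* = α_i.
NE contributions = (3.6, 1.8, 4.2, 4.5, 3.3, 4.5); G = 21.9.
u_4 = α_4·G − ½·(g_4)² = 4.5·21.9 − ½·4.5² = 88.425.

88.425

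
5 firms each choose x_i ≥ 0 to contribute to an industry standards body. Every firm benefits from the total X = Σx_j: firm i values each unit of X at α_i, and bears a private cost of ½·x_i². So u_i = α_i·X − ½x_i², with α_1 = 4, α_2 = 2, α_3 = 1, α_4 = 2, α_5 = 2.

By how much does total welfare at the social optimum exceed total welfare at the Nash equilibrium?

196

Firm i's FOC: ∂u_i/∂x_i = α_i − x_i = 0, so x_i* = α_i.
NE contributions = (4, 2, 1, 2, 2); X = 11.
W^NE = (Σα)·X − ½Σα_i² = 11² − ½·29 = 106.5.
Planner sets x_i = Σα_j = 11 for every i, so X^SO = 5·11 = 55.
W^SO = (Σα)·X^SO − ½·5·(Σα)² = (5/2)·11² = 302.5.
Deadweight loss = W^SO − W^NE = 196.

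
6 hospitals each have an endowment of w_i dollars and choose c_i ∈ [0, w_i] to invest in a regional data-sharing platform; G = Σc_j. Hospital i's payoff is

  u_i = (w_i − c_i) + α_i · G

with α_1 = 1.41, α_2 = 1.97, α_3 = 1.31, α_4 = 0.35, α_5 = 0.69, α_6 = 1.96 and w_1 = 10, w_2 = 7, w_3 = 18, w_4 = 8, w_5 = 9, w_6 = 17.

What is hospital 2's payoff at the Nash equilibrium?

∂u_i/∂c_i = α_i − 1, so hospital i contributes w_i if α_i > 1, else 0.
α_i > 1 for i ∈ {1, 2, 3, 6}; NE contributions (10, 7, 18, 0, 0, 17), G = 52.
u_2 = (7 − 7) + 1.97·52 = 102.44.

102.44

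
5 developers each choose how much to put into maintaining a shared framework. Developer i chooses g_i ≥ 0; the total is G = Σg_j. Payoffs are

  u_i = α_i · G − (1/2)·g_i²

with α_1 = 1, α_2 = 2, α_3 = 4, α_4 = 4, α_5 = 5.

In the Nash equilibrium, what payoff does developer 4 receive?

56

Developer i's FOC: ∂u_i/∂g_i = α_i − g_i = 0, so g_i* = α_i.
NE contributions = (1, 2, 4, 4, 5); G = 16.
u_4 = α_4·G − ½·(g_4)² = 4·16 − ½·4² = 56.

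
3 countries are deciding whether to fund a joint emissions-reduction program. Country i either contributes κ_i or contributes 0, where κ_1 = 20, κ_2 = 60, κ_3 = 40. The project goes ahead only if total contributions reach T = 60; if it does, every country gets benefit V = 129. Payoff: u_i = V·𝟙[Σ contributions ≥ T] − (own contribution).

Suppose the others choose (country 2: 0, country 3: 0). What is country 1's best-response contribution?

0

Others' total = 0. Even contributing 20 gives 20 < 60: no benefit either way.
Best response: 0.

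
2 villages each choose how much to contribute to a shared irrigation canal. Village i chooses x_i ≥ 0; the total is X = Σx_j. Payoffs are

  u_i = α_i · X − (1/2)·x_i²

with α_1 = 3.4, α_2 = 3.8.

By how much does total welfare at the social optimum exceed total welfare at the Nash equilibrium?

13

Village i's FOC: ∂u_i/∂x_i = α_i − x_i = 0, so x_i* = α_i.
NE contributions = (3.4, 3.8); X = 7.2.
W^NE = (Σα)·X − ½Σα_i² = 7.2² − ½·26 = 38.84.
Planner sets x_i = Σα_j = 7.2 for every i, so X^SO = 2·7.2 = 14.4.
W^SO = (Σα)·X^SO − ½·2·(Σα)² = (2/2)·7.2² = 51.84.
Deadweight loss = W^SO − W^NE = 13.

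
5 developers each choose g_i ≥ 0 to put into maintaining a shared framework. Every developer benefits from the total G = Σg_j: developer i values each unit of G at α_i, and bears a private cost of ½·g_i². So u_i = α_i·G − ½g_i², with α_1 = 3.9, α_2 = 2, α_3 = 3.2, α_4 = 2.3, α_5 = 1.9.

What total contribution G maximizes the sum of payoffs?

Planner FOC: ∂(Σu_j)/∂g_i = (Σα_j) − g_i = 0, so g_i^SO = Σα_j = 13.3 for every i; G^SO = 66.5.

66.5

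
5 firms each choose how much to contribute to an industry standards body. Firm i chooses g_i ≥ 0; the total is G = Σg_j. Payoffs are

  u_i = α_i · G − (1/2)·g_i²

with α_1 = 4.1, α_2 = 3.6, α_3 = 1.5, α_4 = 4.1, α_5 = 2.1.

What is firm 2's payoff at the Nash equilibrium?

48.96

Firm i's FOC: ∂u_i/∂g_i = α_i − g_i = 0, so g_i* = α_i.
NE contributions = (4.1, 3.6, 1.5, 4.1, 2.1); G = 15.4.
u_2 = α_2·G − ½·(g_2)² = 3.6·15.4 − ½·3.6² = 48.96.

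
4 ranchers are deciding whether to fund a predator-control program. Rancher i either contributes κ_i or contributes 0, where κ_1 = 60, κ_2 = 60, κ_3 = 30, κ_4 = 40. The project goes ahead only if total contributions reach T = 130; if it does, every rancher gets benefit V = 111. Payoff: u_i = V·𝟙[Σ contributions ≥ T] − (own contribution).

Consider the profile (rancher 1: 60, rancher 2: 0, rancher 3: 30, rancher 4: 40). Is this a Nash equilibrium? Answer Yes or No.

Total = 130 ≥ 130: provided.
Rancher 1 (pledges 60, payoff 51): dropping to 0 → total 70, payoff 0. No gain.
Rancher 2 (pledges 0, payoff 111): pledging 60 → total 190, payoff 51. No gain.
Rancher 3 (pledges 30, payoff 81): dropping to 0 → total 100, payoff 0. No gain.
Rancher 4 (pledges 40, payoff 71): dropping to 0 → total 90, payoff 0. No gain.

Yes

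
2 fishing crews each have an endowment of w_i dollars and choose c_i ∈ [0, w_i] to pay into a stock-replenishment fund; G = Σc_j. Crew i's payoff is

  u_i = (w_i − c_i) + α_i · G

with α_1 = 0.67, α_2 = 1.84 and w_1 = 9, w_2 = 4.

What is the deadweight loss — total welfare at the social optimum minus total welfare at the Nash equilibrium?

13.59

∂u_i/∂c_i = α_i − 1, so crew i contributes w_i if α_i > 1, else 0.
α_i > 1 for i ∈ {2}; NE contributions (0, 4), G = 4.
W^NE = Σw_i − G^NE + (Σα_i)·G^NE = 13 + 1.51·4 = 19.04.
Planner: ∂(Σu_j)/∂c_i = Σα_j − 1 = 1.51 > 0, so everyone contributes w_i; G^SO = 13, W^SO = 13 + 1.51·13 = 32.63.
Deadweight loss = 13.59.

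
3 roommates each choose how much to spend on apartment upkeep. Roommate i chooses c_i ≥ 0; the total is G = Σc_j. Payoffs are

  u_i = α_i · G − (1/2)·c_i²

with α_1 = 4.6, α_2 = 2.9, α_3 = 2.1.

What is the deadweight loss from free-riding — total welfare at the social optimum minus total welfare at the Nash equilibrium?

Roommate i's FOC: ∂u_i/∂c_i = α_i − c_i = 0, so c_i* = α_i.
NE contributions = (4.6, 2.9, 2.1); G = 9.6.
W^NE = (Σα)·G − ½Σα_i² = 9.6² − ½·33.98 = 75.17.
Planner sets c_i = Σα_j = 9.6 for every i, so G^SO = 3·9.6 = 28.8.
W^SO = (Σα)·G^SO − ½·3·(Σα)² = (3/2)·9.6² = 138.24.
Deadweight loss = W^SO − W^NE = 63.07.

63.07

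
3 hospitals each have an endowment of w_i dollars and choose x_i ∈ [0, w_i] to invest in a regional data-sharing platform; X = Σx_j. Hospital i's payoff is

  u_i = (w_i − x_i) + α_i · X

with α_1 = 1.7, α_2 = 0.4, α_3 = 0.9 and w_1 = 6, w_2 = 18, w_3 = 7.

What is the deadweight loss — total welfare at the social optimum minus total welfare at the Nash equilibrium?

∂u_i/∂x_i = α_i − 1, so hospital i contributes w_i if α_i > 1, else 0.
α_i > 1 for i ∈ {1}; NE contributions (6, 0, 0), X = 6.
W^NE = Σw_i − X^NE + (Σα_i)·X^NE = 31 + 2·6 = 43.
Planner: ∂(Σu_j)/∂x_i = Σα_j − 1 = 2 > 0, so everyone contributes w_i; X^SO = 31, W^SO = 31 + 2·31 = 93.
Deadweight loss = 50.

50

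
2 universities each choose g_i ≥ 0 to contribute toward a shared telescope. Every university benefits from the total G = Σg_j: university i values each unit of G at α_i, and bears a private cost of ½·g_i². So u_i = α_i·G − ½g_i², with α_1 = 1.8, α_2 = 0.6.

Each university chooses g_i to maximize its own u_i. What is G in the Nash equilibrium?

University i's FOC: ∂u_i/∂g_i = α_i − g_i = 0, so g_i* = α_i.
NE contributions = (1.8, 0.6); G = 2.4.

2.4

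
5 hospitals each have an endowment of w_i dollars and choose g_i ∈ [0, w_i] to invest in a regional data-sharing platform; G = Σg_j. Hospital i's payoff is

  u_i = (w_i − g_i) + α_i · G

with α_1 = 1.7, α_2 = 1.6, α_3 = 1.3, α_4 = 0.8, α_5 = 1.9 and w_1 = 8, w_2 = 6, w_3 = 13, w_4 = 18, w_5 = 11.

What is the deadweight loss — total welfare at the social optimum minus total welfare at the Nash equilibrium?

∂u_i/∂g_i = α_i − 1, so hospital i contributes w_i if α_i > 1, else 0.
α_i > 1 for i ∈ {1, 2, 3, 5}; NE contributions (8, 6, 13, 0, 11), G = 38.
W^NE = Σw_i − G^NE + (Σα_i)·G^NE = 56 + 6.3·38 = 295.4.
Planner: ∂(Σu_j)/∂g_i = Σα_j − 1 = 6.3 > 0, so everyone contributes w_i; G^SO = 56, W^SO = 56 + 6.3·56 = 408.8.
Deadweight loss = 113.4.

113.4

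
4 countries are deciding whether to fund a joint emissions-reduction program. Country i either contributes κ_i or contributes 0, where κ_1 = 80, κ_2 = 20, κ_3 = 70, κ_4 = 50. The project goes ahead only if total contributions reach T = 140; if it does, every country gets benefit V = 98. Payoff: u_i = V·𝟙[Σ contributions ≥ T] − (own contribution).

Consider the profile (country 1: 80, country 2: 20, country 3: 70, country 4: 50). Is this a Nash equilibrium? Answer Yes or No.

No

Total = 220 ≥ 140: provided.
Country 1 (pledges 80, payoff 18): dropping to 0 → total 140, payoff 98. Profitable deviation.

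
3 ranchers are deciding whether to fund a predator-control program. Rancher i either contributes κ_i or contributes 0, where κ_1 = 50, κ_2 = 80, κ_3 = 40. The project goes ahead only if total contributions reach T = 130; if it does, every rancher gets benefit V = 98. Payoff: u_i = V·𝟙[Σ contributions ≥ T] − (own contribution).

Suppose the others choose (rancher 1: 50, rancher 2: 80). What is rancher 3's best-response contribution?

Others' total = 130 ≥ 130; contributing adds cost 40 for no extra benefit.
Best response: 0.

0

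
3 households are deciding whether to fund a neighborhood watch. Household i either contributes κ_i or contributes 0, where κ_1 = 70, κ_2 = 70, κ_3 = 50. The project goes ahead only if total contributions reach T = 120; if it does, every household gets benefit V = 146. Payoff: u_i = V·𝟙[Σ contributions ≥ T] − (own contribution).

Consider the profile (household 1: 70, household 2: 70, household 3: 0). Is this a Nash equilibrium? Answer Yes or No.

Yes

Total = 140 ≥ 120: provided.
Household 1 (pledges 70, payoff 76): dropping to 0 → total 70, payoff 0. No gain.
Household 2 (pledges 70, payoff 76): dropping to 0 → total 70, payoff 0. No gain.
Household 3 (pledges 0, payoff 146): pledging 50 → total 190, payoff 96. No gain.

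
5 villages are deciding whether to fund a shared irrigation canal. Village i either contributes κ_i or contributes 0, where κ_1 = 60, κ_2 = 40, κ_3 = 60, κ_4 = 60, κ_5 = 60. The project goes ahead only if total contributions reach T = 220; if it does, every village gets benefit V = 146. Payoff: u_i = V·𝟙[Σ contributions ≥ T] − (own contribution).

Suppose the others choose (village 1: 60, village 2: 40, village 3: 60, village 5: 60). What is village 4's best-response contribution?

Others' total = 220 ≥ 220; contributing adds cost 60 for no extra benefit.
Best response: 0.

0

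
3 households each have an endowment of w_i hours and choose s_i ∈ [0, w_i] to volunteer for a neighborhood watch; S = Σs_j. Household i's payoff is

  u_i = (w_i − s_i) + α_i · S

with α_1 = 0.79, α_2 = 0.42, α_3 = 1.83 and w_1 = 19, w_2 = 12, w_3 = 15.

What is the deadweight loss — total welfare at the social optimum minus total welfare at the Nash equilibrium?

63.24

∂u_i/∂s_i = α_i − 1, so household i contributes w_i if α_i > 1, else 0.
α_i > 1 for i ∈ {3}; NE contributions (0, 0, 15), S = 15.
W^NE = Σw_i − S^NE + (Σα_i)·S^NE = 46 + 2.04·15 = 76.6.
Planner: ∂(Σu_j)/∂s_i = Σα_j − 1 = 2.04 > 0, so everyone contributes w_i; S^SO = 46, W^SO = 46 + 2.04·46 = 139.84.
Deadweight loss = 63.24.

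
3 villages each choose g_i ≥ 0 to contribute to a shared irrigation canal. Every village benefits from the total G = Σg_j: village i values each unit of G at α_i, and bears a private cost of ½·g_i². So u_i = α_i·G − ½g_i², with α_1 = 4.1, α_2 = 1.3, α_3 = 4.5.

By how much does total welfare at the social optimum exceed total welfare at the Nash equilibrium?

68.38

Village i's FOC: ∂u_i/∂g_i = α_i − g_i = 0, so g_i* = α_i.
NE contributions = (4.1, 1.3, 4.5); G = 9.9.
W^NE = (Σα)·G − ½Σα_i² = 9.9² − ½·38.75 = 78.635.
Planner sets g_i = Σα_j = 9.9 for every i, so G^SO = 3·9.9 = 29.7.
W^SO = (Σα)·G^SO − ½·3·(Σα)² = (3/2)·9.9² = 147.015.
Deadweight loss = W^SO − W^NE = 68.38.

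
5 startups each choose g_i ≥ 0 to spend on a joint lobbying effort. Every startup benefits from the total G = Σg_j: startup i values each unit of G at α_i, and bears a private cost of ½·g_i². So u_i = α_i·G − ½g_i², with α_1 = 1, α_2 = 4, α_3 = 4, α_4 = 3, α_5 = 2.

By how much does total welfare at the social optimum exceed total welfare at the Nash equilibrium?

Startup i's FOC: ∂u_i/∂g_i = α_i − g_i = 0, so g_i* = α_i.
NE contributions = (1, 4, 4, 3, 2); G = 14.
W^NE = (Σα)·G − ½Σα_i² = 14² − ½·46 = 173.
Planner sets g_i = Σα_j = 14 for every i, so G^SO = 5·14 = 70.
W^SO = (Σα)·G^SO − ½·5·(Σα)² = (5/2)·14² = 490.
Deadweight loss = W^SO − W^NE = 317.

317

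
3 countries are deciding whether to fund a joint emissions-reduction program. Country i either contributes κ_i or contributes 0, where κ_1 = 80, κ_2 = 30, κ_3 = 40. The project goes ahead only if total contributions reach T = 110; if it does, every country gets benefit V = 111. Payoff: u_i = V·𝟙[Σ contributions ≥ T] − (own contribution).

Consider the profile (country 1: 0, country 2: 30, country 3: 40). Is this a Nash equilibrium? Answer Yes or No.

Total = 70 < 110: not provided.
Country 1 (pledges 0, payoff 0): pledging 80 → total 150, payoff 31. Profitable deviation.

No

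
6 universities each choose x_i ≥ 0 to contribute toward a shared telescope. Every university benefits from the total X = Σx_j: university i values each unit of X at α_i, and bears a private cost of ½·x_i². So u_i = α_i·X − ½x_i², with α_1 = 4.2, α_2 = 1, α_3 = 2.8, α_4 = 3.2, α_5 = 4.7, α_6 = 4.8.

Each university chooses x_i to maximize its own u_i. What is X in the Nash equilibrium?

University i's FOC: ∂u_i/∂x_i = α_i − x_i = 0, so x_i* = α_i.
NE contributions = (4.2, 1, 2.8, 3.2, 4.7, 4.8); X = 20.7.

20.7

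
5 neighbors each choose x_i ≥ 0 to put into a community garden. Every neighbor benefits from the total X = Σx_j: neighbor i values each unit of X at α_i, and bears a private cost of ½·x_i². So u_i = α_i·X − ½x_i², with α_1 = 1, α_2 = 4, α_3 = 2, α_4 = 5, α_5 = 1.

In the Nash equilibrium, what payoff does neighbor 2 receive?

Neighbor i's FOC: ∂u_i/∂x_i = α_i − x_i = 0, so x_i* = α_i.
NE contributions = (1, 4, 2, 5, 1); X = 13.
u_2 = α_2·X − ½·(x_2)² = 4·13 − ½·4² = 44.

44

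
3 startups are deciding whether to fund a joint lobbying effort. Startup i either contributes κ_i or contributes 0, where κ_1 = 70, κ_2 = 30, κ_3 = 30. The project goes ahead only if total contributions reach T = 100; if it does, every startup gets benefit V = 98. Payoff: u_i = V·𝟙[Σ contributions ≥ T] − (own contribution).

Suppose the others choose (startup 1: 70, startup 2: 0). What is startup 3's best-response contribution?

Others' total = 70. Contributing 30 brings total to 100 ≥ 100: gain V − κ_3 = 68.
Best response: 30.

30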